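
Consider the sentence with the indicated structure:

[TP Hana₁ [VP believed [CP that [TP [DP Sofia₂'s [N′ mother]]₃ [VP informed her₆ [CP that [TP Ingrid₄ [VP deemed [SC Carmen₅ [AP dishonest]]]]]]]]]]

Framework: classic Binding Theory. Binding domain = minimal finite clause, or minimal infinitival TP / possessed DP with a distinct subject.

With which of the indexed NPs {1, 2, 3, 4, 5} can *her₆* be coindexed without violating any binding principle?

{1, 2}

*her* is a pronoun, so Principle B applies: it must be free in its binding domain.
Binding domain of *her₆*: the embedded TP, whose subject is [Sofia₂'s mother]₃.
*Hana₁* c-commands the pronoun but from outside its binding domain, and is not c-commanded by it → coindexation permitted.
*Sofia₂* and the pronoun do not c-command one another → neither Principle B nor Principle C is at stake; coindexation permitted.
*[Sofia₂'s mother]₃* c-commands the pronoun within its binding domain → coindexation would violate Principle B.
*Ingrid₄*: the pronoun c-commands this R-expression → coindexation would violate Principle C on *Ingrid₄*.
*Carmen₅*: the pronoun c-commands this R-expression → coindexation would violate Principle C on *Carmen₅*.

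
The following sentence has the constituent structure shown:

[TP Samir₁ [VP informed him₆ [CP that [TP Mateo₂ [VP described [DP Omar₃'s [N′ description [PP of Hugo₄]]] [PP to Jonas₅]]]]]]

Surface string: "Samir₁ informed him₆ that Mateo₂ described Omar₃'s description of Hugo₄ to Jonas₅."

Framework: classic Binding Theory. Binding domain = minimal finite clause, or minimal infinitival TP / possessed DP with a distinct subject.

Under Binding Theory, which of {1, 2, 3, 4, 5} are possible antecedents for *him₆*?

*him* is a pronoun, so Principle B applies: it must be free in its binding domain.
Binding domain of *him₆*: the matrix TP, whose subject is Samir₁.
*Samir₁* c-commands the pronoun within its binding domain → coindexation would violate Principle B.
*Mateo₂*: the pronoun c-commands this R-expression → coindexation would violate Principle C on *Mateo₂*.
*Omar₃*: the pronoun c-commands this R-expression → coindexation would violate Principle C on *Omar₃*.
*Hugo₄*: the pronoun c-commands this R-expression → coindexation would violate Principle C on *Hugo₄*.
*Jonas₅*: the pronoun c-commands this R-expression → coindexation would violate Principle C on *Jonas₅*.

none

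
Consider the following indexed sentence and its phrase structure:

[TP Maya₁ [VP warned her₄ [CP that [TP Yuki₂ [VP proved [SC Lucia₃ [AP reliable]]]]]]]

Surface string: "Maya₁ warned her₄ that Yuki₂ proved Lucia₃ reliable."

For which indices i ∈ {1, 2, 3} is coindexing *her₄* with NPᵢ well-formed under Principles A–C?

none

*her* is a pronoun, so Principle B applies: it must be free in its binding domain.
Binding domain of *her₄*: the matrix TP, whose subject is Maya₁.
*Maya₁* c-commands the pronoun within its binding domain → coindexation would violate Principle B.
*Yuki₂*: the pronoun c-commands this R-expression → coindexation would violate Principle C on *Yuki₂*.
*Lucia₃*: the pronoun c-commands this R-expression → coindexation would violate Principle C on *Lucia₃*.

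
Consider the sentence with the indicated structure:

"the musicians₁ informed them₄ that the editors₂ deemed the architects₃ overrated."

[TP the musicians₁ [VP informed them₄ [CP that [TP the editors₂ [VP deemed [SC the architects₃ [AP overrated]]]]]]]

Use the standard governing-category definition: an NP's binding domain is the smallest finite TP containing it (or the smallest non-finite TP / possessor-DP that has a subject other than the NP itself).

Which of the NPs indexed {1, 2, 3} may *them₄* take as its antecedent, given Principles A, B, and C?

none

*them* is a pronoun, so Principle B applies: it must be free in its binding domain.
Binding domain of *them₄*: the matrix TP, whose subject is the musicians₁.
*the musicians₁* c-commands the pronoun within its binding domain → coindexation would violate Principle B.
*the editors₂*: the pronoun c-commands this R-expression → coindexation would violate Principle C on *the editors₂*.
*the architects₃*: the pronoun c-commands this R-expression → coindexation would violate Principle C on *the architects₃*.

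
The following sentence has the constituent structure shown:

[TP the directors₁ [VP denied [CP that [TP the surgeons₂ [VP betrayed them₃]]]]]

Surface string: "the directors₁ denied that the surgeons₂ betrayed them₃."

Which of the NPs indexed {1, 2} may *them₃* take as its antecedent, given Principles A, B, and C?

*them* is a pronoun, so Principle B applies: it must be free in its binding domain.
Binding domain of *them₃*: the embedded TP, whose subject is the surgeons₂.
*the directors₁* c-commands the pronoun but from outside its binding domain, and is not c-commanded by it → coindexation permitted.
*the surgeons₂* c-commands the pronoun within its binding domain → coindexation would violate Principle B.

{1}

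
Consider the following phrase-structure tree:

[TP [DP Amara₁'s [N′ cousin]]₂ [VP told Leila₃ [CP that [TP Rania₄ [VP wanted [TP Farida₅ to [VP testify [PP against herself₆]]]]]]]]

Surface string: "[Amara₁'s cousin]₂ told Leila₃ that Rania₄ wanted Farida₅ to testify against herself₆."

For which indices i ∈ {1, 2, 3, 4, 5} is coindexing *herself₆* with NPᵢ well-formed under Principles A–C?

{5}

*herself* is an anaphor, so Principle A applies: it must be bound in its binding domain.
Binding domain of *herself₆*: the embedded TP, whose subject is Farida₅.
*Amara₁* does not c-command the anaphor → cannot bind it.
*[Amara₁'s cousin]₂* c-commands the anaphor but is outside its binding domain → cannot satisfy Principle A.
*Leila₃* c-commands the anaphor but is outside its binding domain → cannot satisfy Principle A.
*Rania₄* c-commands the anaphor but is outside its binding domain → cannot satisfy Principle A.
*Farida₅* c-commands the anaphor within its binding domain → licit binder.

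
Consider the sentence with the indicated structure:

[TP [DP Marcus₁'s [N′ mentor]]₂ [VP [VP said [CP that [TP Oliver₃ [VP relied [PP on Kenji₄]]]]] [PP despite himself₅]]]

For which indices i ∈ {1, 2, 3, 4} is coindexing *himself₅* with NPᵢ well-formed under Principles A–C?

*himself* is an anaphor, so Principle A applies: it must be bound in its binding domain.
Binding domain of *himself₅*: the matrix TP, whose subject is [Marcus₁'s mentor]₂.
*Marcus₁* does not c-command the anaphor → cannot bind it.
*[Marcus₁'s mentor]₂* c-commands the anaphor within its binding domain → licit binder.
*Oliver₃* does not c-command the anaphor → cannot bind it.
*Kenji₄* does not c-command the anaphor → cannot bind it.

{2}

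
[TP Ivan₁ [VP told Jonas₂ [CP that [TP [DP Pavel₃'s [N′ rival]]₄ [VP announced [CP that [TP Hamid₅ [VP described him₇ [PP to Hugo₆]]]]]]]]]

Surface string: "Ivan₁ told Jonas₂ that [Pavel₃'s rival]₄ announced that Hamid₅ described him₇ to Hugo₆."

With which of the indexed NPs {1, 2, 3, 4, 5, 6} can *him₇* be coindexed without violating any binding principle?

{1, 2, 3, 4}

*him* is a pronoun, so Principle B applies: it must be free in its binding domain.
Binding domain of *him₇*: the embedded TP, whose subject is Hamid₅.
*Ivan₁* c-commands the pronoun but from outside its binding domain, and is not c-commanded by it → coindexation permitted.
*Jonas₂* c-commands the pronoun but from outside its binding domain, and is not c-commanded by it → coindexation permitted.
*Pavel₃* and the pronoun do not c-command one another → neither Principle B nor Principle C is at stake; coindexation permitted.
*[Pavel₃'s rival]₄* c-commands the pronoun but from outside its binding domain, and is not c-commanded by it → coindexation permitted.
*Hamid₅* c-commands the pronoun within its binding domain → coindexation would violate Principle B.
*Hugo₆*: the pronoun c-commands this R-expression → coindexation would violate Principle C on *Hugo₆*.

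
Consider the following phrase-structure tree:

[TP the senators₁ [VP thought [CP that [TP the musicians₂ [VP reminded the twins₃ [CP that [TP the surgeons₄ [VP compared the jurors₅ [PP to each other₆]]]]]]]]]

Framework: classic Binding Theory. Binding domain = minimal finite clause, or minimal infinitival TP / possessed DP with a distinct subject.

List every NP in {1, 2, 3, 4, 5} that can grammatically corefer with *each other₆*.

{4, 5}

*each other* is an anaphor, so Principle A applies: it must be bound in its binding domain.
Binding domain of *each other₆*: the embedded TP, whose subject is the surgeons₄.
*the senators₁* c-commands the anaphor but is outside its binding domain → cannot satisfy Principle A.
*the musicians₂* c-commands the anaphor but is outside its binding domain → cannot satisfy Principle A.
*the twins₃* c-commands the anaphor but is outside its binding domain → cannot satisfy Principle A.
*the surgeons₄* c-commands the anaphor within its binding domain → licit binder.
*the jurors₅* c-commands the anaphor within its binding domain → licit binder.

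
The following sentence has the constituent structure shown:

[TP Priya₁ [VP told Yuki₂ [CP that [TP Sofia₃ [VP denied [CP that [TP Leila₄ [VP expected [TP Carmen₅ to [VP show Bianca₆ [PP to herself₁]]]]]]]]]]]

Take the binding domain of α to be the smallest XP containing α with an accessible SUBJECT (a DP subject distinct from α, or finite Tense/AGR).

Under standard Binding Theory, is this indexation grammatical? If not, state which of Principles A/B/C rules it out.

Principle A

The two coindexed NPs are *Priya₁* and *herself₁*.
*herself₁* is an anaphor. Principle A requires it to be bound within its binding domain — the embedded TP, whose subject is Carmen₅.
Within that domain it is c-commanded by *Carmen₅*, *Bianca₆*, none of which share its index.
*Priya₁* does c-command the anaphor, but from outside its binding domain.
The anaphor is unbound in its domain → Principle A violation.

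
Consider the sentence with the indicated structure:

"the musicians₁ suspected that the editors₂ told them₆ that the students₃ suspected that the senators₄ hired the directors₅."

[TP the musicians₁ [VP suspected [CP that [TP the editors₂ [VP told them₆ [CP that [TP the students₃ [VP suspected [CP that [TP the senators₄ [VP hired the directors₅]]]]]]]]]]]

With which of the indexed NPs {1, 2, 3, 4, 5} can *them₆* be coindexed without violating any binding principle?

{1}

*them* is a pronoun, so Principle B applies: it must be free in its binding domain.
Binding domain of *them₆*: the embedded TP, whose subject is the editors₂.
*the musicians₁* c-commands the pronoun but from outside its binding domain, and is not c-commanded by it → coindexation permitted.
*the editors₂* c-commands the pronoun within its binding domain → coindexation would violate Principle B.
*the students₃*: the pronoun c-commands this R-expression → coindexation would violate Principle C on *the students₃*.
*the senators₄*: the pronoun c-commands this R-expression → coindexation would violate Principle C on *the senators₄*.
*the directors₅*: the pronoun c-commands this R-expression → coindexation would violate Principle C on *the directors₅*.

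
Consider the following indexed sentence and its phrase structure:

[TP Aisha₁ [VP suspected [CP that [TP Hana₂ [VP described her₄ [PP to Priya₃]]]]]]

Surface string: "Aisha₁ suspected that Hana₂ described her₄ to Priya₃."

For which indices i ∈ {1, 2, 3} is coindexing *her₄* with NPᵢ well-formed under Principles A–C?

*her* is a pronoun, so Principle B applies: it must be free in its binding domain.
Binding domain of *her₄*: the embedded TP, whose subject is Hana₂.
*Aisha₁* c-commands the pronoun but from outside its binding domain, and is not c-commanded by it → coindexation permitted.
*Hana₂* c-commands the pronoun within its binding domain → coindexation would violate Principle B.
*Priya₃*: the pronoun c-commands this R-expression → coindexation would violate Principle C on *Priya₃*.

{1}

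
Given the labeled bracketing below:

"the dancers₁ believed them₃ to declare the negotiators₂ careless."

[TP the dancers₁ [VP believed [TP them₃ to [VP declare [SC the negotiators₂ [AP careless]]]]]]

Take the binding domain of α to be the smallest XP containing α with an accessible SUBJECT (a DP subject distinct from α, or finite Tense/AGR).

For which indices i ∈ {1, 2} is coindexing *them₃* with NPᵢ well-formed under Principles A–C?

*them* is a pronoun, so Principle B applies: it must be free in its binding domain.
Binding domain of *them₃*: the matrix TP, whose subject is the dancers₁.
*the dancers₁* c-commands the pronoun within its binding domain → coindexation would violate Principle B.
*the negotiators₂*: the pronoun c-commands this R-expression → coindexation would violate Principle C on *the negotiators₂*.

none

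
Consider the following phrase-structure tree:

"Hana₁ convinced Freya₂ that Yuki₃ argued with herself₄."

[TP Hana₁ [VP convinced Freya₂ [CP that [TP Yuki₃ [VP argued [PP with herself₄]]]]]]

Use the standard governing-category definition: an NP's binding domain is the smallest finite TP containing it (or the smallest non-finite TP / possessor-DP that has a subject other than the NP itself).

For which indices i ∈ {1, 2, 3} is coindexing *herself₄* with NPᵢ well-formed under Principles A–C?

{3}

*herself* is an anaphor, so Principle A applies: it must be bound in its binding domain.
Binding domain of *herself₄*: the embedded TP, whose subject is Yuki₃.
*Hana₁* c-commands the anaphor but is outside its binding domain → cannot satisfy Principle A.
*Freya₂* c-commands the anaphor but is outside its binding domain → cannot satisfy Principle A.
*Yuki₃* c-commands the anaphor within its binding domain → licit binder.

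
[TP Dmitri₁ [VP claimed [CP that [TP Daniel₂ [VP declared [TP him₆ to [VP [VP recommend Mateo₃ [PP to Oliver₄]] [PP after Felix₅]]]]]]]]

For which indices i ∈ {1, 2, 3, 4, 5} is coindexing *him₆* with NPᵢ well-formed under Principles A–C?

{1}

*him* is a pronoun, so Principle B applies: it must be free in its binding domain.
Binding domain of *him₆*: the embedded TP, whose subject is Daniel₂.
*Dmitri₁* c-commands the pronoun but from outside its binding domain, and is not c-commanded by it → coindexation permitted.
*Daniel₂* c-commands the pronoun within its binding domain → coindexation would violate Principle B.
*Mateo₃*: the pronoun c-commands this R-expression → coindexation would violate Principle C on *Mateo₃*.
*Oliver₄*: the pronoun c-commands this R-expression → coindexation would violate Principle C on *Oliver₄*.
*Felix₅*: the pronoun c-commands this R-expression → coindexation would violate Principle C on *Felix₅*.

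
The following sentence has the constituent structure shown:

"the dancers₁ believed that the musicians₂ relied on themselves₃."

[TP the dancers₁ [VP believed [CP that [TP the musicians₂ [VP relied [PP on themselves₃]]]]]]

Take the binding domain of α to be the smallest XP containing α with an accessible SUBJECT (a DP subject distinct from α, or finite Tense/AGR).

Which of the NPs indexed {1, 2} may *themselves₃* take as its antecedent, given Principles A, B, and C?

{2}

*themselves* is an anaphor, so Principle A applies: it must be bound in its binding domain.
Binding domain of *themselves₃*: the embedded TP, whose subject is the musicians₂.
*the dancers₁* c-commands the anaphor but is outside its binding domain → cannot satisfy Principle A.
*the musicians₂* c-commands the anaphor within its binding domain → licit binder.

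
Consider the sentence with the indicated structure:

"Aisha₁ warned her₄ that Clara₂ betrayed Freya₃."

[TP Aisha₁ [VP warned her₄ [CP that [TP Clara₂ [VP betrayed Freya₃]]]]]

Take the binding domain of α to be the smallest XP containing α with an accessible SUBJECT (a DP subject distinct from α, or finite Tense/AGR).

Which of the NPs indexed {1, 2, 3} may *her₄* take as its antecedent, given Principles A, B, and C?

*her* is a pronoun, so Principle B applies: it must be free in its binding domain.
Binding domain of *her₄*: the matrix TP, whose subject is Aisha₁.
*Aisha₁* c-commands the pronoun within its binding domain → coindexation would violate Principle B.
*Clara₂*: the pronoun c-commands this R-expression → coindexation would violate Principle C on *Clara₂*.
*Freya₃*: the pronoun c-commands this R-expression → coindexation would violate Principle C on *Freya₃*.

none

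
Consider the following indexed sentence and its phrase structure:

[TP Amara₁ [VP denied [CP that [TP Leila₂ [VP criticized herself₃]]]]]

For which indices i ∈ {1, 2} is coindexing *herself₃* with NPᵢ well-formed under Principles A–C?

{2}

*herself* is an anaphor, so Principle A applies: it must be bound in its binding domain.
Binding domain of *herself₃*: the embedded TP, whose subject is Leila₂.
*Amara₁* c-commands the anaphor but is outside its binding domain → cannot satisfy Principle A.
*Leila₂* c-commands the anaphor within its binding domain → licit binder.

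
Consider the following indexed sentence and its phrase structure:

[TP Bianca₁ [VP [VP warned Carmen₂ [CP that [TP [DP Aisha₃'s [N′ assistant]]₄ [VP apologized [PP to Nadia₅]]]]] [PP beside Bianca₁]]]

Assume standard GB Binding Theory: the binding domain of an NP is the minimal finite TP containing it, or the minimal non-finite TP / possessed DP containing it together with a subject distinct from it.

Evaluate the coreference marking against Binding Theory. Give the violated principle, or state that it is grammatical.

Principle C

The two coindexed NPs are *Bianca₁* (the higher occurrence) and *Bianca₁* (the lower occurrence).
*Bianca₁* (the lower occurrence) is an R-expression. Principle C requires it to be free everywhere.
*Bianca₁* (the higher occurrence) c-commands it and carries the same index.
The R-expression is bound → Principle C violation.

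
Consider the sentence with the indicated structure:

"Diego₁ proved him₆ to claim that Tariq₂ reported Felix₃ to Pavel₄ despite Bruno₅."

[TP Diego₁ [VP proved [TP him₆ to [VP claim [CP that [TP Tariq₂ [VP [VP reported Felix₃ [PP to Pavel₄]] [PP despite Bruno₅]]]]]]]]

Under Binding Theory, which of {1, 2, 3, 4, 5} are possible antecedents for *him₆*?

none

*him* is a pronoun, so Principle B applies: it must be free in its binding domain.
Binding domain of *him₆*: the matrix TP, whose subject is Diego₁.
*Diego₁* c-commands the pronoun within its binding domain → coindexation would violate Principle B.
*Tariq₂*: the pronoun c-commands this R-expression → coindexation would violate Principle C on *Tariq₂*.
*Felix₃*: the pronoun c-commands this R-expression → coindexation would violate Principle C on *Felix₃*.
*Pavel₄*: the pronoun c-commands this R-expression → coindexation would violate Principle C on *Pavel₄*.
*Bruno₅*: the pronoun c-commands this R-expression → coindexation would violate Principle C on *Bruno₅*.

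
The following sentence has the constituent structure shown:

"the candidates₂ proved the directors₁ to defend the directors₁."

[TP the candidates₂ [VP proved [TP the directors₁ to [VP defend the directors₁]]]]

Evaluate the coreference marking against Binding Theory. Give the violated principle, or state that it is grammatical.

The two coindexed NPs are *the directors₁* (the higher occurrence) and *the directors₁* (the lower occurrence).
*the directors₁* (the lower occurrence) is an R-expression. Principle C requires it to be free everywhere.
*the directors₁* (the higher occurrence) c-commands it and carries the same index.
The R-expression is bound → Principle C violation.

Principle C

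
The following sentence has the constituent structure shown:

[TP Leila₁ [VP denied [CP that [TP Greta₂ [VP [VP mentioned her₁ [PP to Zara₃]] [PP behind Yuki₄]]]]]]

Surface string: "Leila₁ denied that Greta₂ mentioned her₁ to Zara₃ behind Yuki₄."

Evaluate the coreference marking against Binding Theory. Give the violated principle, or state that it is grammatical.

grammatical

The two coindexed NPs are *Leila₁* and *her₁*.
*her₁* is a pronoun; its binding domain is the embedded TP, whose subject is Greta₂. Within that domain it is c-commanded only by *Greta₂*, which carries a different index — the pronoun is free locally, so Principle B holds.
*Leila₁* is an R-expression; *her₁* does not c-command it, and no other NP shares its index, so Principle C is satisfied.
All principles are respected.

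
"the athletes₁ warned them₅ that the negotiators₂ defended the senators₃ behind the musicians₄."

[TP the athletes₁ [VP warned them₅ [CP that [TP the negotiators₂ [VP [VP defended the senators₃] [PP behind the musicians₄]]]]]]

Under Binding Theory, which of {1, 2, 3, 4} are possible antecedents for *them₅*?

none

*them* is a pronoun, so Principle B applies: it must be free in its binding domain.
Binding domain of *them₅*: the matrix TP, whose subject is the athletes₁.
*the athletes₁* c-commands the pronoun within its binding domain → coindexation would violate Principle B.
*the negotiators₂*: the pronoun c-commands this R-expression → coindexation would violate Principle C on *the negotiators₂*.
*the senators₃*: the pronoun c-commands this R-expression → coindexation would violate Principle C on *the senators₃*.
*the musicians₄*: the pronoun c-commands this R-expression → coindexation would violate Principle C on *the musicians₄*.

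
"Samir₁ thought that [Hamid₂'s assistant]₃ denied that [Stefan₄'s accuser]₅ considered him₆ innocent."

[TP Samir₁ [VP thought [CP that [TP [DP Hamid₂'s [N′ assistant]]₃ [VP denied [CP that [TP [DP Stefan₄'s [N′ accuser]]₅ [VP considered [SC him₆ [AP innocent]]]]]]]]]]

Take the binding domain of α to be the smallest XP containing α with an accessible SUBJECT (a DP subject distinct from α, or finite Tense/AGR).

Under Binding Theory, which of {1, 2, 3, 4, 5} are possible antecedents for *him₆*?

{1, 2, 3, 4}

*him* is a pronoun, so Principle B applies: it must be free in its binding domain.
Binding domain of *him₆*: the embedded TP, whose subject is [Stefan₄'s accuser]₅.
*Samir₁* c-commands the pronoun but from outside its binding domain, and is not c-commanded by it → coindexation permitted.
*Hamid₂* and the pronoun do not c-command one another → neither Principle B nor Principle C is at stake; coindexation permitted.
*[Hamid₂'s assistant]₃* c-commands the pronoun but from outside its binding domain, and is not c-commanded by it → coindexation permitted.
*Stefan₄* and the pronoun do not c-command one another → neither Principle B nor Principle C is at stake; coindexation permitted.
*[Stefan₄'s accuser]₅* c-commands the pronoun within its binding domain → coindexation would violate Principle B.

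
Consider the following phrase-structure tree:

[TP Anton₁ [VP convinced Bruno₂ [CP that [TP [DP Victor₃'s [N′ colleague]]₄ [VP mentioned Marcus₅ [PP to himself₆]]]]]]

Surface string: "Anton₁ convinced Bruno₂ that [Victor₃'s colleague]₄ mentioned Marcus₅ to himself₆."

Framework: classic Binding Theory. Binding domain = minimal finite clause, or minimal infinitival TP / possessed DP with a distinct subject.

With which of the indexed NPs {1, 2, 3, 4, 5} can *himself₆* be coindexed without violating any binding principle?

{4, 5}

*himself* is an anaphor, so Principle A applies: it must be bound in its binding domain.
Binding domain of *himself₆*: the embedded TP, whose subject is [Victor₃'s colleague]₄.
*Anton₁* c-commands the anaphor but is outside its binding domain → cannot satisfy Principle A.
*Bruno₂* c-commands the anaphor but is outside its binding domain → cannot satisfy Principle A.
*Victor₃* does not c-command the anaphor → cannot bind it.
*[Victor₃'s colleague]₄* c-commands the anaphor within its binding domain → licit binder.
*Marcus₅* c-commands the anaphor within its binding domain → licit binder.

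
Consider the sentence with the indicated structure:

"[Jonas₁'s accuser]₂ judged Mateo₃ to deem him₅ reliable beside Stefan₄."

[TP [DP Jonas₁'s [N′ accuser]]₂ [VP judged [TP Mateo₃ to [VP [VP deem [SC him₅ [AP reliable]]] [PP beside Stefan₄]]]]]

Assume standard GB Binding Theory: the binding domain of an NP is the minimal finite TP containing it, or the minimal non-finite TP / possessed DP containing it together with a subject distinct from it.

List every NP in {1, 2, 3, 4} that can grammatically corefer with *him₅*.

*him* is a pronoun, so Principle B applies: it must be free in its binding domain.
Binding domain of *him₅*: the embedded TP, whose subject is Mateo₃.
*Jonas₁* and the pronoun do not c-command one another → neither Principle B nor Principle C is at stake; coindexation permitted.
*[Jonas₁'s accuser]₂* c-commands the pronoun but from outside its binding domain, and is not c-commanded by it → coindexation permitted.
*Mateo₃* c-commands the pronoun within its binding domain → coindexation would violate Principle B.
*Stefan₄* and the pronoun do not c-command one another → neither Principle B nor Principle C is at stake; coindexation permitted.

{1, 2, 4}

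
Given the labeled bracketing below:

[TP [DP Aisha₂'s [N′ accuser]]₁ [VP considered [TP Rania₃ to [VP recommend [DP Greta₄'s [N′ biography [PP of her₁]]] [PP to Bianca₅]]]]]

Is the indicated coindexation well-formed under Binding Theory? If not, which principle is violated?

The two coindexed NPs are *[Aisha₂'s accuser]₁* and *her₁*.
*her₁* is a pronoun; its binding domain is the possessed DP, whose subject is Greta₄. Within that domain it is c-commanded only by *Greta₄*, which carries a different index — the pronoun is free locally, so Principle B holds.
*[Aisha₂'s accuser]₁* is an R-expression; *her₁* does not c-command it, and no other NP shares its index, so Principle C is satisfied.
All principles are respected.

grammatical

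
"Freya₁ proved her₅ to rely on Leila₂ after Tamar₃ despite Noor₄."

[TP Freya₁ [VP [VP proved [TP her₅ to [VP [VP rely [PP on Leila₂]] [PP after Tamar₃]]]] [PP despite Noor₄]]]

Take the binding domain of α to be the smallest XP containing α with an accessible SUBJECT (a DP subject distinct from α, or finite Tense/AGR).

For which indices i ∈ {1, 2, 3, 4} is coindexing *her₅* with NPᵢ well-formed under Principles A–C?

*her* is a pronoun, so Principle B applies: it must be free in its binding domain.
Binding domain of *her₅*: the matrix TP, whose subject is Freya₁.
*Freya₁* c-commands the pronoun within its binding domain → coindexation would violate Principle B.
*Leila₂*: the pronoun c-commands this R-expression → coindexation would violate Principle C on *Leila₂*.
*Tamar₃*: the pronoun c-commands this R-expression → coindexation would violate Principle C on *Tamar₃*.
*Noor₄* and the pronoun do not c-command one another → neither Principle B nor Principle C is at stake; coindexation permitted.

{4}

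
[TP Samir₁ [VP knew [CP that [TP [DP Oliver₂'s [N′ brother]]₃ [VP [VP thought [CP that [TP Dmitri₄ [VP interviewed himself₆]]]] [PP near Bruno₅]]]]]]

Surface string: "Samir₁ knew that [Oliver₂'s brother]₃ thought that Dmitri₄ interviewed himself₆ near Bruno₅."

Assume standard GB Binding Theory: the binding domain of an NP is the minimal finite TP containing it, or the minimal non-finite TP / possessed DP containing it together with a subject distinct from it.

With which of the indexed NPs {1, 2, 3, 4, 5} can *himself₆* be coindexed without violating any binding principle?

{4}

*himself* is an anaphor, so Principle A applies: it must be bound in its binding domain.
Binding domain of *himself₆*: the embedded TP, whose subject is Dmitri₄.
*Samir₁* c-commands the anaphor but is outside its binding domain → cannot satisfy Principle A.
*Oliver₂* does not c-command the anaphor → cannot bind it.
*[Oliver₂'s brother]₃* c-commands the anaphor but is outside its binding domain → cannot satisfy Principle A.
*Dmitri₄* c-commands the anaphor within its binding domain → licit binder.
*Bruno₅* does not c-command the anaphor → cannot bind it.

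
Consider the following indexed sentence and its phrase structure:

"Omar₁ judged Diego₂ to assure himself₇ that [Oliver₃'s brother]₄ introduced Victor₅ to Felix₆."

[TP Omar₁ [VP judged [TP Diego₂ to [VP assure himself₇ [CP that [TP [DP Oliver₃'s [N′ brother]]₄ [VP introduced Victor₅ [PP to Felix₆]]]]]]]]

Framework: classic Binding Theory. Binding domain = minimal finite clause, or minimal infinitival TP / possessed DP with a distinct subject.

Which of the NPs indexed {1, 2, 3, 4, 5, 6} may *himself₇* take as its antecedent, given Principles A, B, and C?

*himself* is an anaphor, so Principle A applies: it must be bound in its binding domain.
Binding domain of *himself₇*: the embedded TP, whose subject is Diego₂.
*Omar₁* c-commands the anaphor but is outside its binding domain → cannot satisfy Principle A.
*Diego₂* c-commands the anaphor within its binding domain → licit binder.
*Oliver₃* does not c-command the anaphor → cannot bind it.
*[Oliver₃'s brother]₄* does not c-command the anaphor → cannot bind it.
*Victor₅* does not c-command the anaphor → cannot bind it.
*Felix₆* does not c-command the anaphor → cannot bind it.

{2}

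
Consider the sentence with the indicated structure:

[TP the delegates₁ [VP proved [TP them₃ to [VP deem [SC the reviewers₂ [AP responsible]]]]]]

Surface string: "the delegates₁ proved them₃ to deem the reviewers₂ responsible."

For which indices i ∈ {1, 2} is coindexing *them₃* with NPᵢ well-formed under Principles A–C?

*them* is a pronoun, so Principle B applies: it must be free in its binding domain.
Binding domain of *them₃*: the matrix TP, whose subject is the delegates₁.
*the delegates₁* c-commands the pronoun within its binding domain → coindexation would violate Principle B.
*the reviewers₂*: the pronoun c-commands this R-expression → coindexation would violate Principle C on *the reviewers₂*.

none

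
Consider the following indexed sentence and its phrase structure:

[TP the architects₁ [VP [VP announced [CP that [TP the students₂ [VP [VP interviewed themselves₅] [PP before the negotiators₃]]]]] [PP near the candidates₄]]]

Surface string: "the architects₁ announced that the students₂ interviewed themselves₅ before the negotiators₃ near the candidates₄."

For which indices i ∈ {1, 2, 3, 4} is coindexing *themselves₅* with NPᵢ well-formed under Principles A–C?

{2}

*themselves* is an anaphor, so Principle A applies: it must be bound in its binding domain.
Binding domain of *themselves₅*: the embedded TP, whose subject is the students₂.
*the architects₁* c-commands the anaphor but is outside its binding domain → cannot satisfy Principle A.
*the students₂* c-commands the anaphor within its binding domain → licit binder.
*the negotiators₃* does not c-command the anaphor → cannot bind it.
*the candidates₄* does not c-command the anaphor → cannot bind it.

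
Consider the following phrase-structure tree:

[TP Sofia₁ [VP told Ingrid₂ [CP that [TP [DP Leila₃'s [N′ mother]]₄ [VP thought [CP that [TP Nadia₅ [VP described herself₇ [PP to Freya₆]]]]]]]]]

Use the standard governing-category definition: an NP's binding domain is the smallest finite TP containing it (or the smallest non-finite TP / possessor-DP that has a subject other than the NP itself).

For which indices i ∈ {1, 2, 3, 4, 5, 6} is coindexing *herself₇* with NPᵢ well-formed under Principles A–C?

{5}

*herself* is an anaphor, so Principle A applies: it must be bound in its binding domain.
Binding domain of *herself₇*: the embedded TP, whose subject is Nadia₅.
*Sofia₁* c-commands the anaphor but is outside its binding domain → cannot satisfy Principle A.
*Ingrid₂* c-commands the anaphor but is outside its binding domain → cannot satisfy Principle A.
*Leila₃* does not c-command the anaphor → cannot bind it.
*[Leila₃'s mother]₄* c-commands the anaphor but is outside its binding domain → cannot satisfy Principle A.
*Nadia₅* c-commands the anaphor within its binding domain → licit binder.
*Freya₆* does not c-command the anaphor → cannot bind it.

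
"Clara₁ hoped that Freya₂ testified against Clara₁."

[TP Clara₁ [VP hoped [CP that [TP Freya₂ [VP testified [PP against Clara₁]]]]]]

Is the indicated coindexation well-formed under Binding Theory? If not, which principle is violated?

The two coindexed NPs are *Clara₁* (the lower occurrence) and *Clara₁* (the higher occurrence).
*Clara₁* (the lower occurrence) is an R-expression. Principle C requires it to be free everywhere.
*Clara₁* (the higher occurrence) c-commands it and carries the same index.
The R-expression is bound → Principle C violation.

Principle C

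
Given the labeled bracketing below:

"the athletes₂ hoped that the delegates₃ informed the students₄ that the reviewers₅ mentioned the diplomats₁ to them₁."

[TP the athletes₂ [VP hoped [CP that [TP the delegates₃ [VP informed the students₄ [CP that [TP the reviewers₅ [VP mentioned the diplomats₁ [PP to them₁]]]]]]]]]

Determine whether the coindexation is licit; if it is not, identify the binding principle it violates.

Principle B

The two coindexed NPs are *the diplomats₁* and *them₁*.
*them₁* is a pronoun. Its binding domain is the embedded TP, whose subject is the reviewers₅.
*the diplomats₁* c-commands it within that domain and carries the same index.
The pronoun is locally bound → Principle B violation.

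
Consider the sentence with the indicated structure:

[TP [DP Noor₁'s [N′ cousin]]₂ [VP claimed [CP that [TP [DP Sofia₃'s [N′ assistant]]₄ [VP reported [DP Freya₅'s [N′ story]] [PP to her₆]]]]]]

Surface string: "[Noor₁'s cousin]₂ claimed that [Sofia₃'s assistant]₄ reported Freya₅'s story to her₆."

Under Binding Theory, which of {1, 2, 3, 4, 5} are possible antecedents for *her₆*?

{1, 2, 3, 5}

*her* is a pronoun, so Principle B applies: it must be free in its binding domain.
Binding domain of *her₆*: the embedded TP, whose subject is [Sofia₃'s assistant]₄.
*Noor₁* and the pronoun do not c-command one another → neither Principle B nor Principle C is at stake; coindexation permitted.
*[Noor₁'s cousin]₂* c-commands the pronoun but from outside its binding domain, and is not c-commanded by it → coindexation permitted.
*Sofia₃* and the pronoun do not c-command one another → neither Principle B nor Principle C is at stake; coindexation permitted.
*[Sofia₃'s assistant]₄* c-commands the pronoun within its binding domain → coindexation would violate Principle B.
*Freya₅* and the pronoun do not c-command one another → neither Principle B nor Principle C is at stake; coindexation permitted.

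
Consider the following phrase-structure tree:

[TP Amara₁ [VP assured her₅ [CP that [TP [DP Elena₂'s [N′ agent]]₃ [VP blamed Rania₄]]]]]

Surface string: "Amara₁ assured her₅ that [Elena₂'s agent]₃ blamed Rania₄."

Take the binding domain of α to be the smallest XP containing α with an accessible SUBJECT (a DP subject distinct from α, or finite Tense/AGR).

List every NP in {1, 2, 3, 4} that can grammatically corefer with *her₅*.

*her* is a pronoun, so Principle B applies: it must be free in its binding domain.
Binding domain of *her₅*: the matrix TP, whose subject is Amara₁.
*Amara₁* c-commands the pronoun within its binding domain → coindexation would violate Principle B.
*Elena₂*: the pronoun c-commands this R-expression → coindexation would violate Principle C on *Elena₂*.
*[Elena₂'s agent]₃*: the pronoun c-commands this R-expression → coindexation would violate Principle C on *[Elena₂'s agent]₃*.
*Rania₄*: the pronoun c-commands this R-expression → coindexation would violate Principle C on *Rania₄*.

none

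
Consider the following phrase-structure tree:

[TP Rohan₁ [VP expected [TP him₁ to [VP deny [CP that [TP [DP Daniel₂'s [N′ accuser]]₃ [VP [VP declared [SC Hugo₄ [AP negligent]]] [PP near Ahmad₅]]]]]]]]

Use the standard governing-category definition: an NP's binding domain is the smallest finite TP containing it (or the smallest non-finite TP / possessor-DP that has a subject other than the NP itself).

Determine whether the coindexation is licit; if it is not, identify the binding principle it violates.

The two coindexed NPs are *Rohan₁* and *him₁*.
*him₁* is a pronoun. Its binding domain is the matrix TP, whose subject is Rohan₁.
*Rohan₁* c-commands it within that domain and carries the same index.
The pronoun is locally bound → Principle B violation.

Principle B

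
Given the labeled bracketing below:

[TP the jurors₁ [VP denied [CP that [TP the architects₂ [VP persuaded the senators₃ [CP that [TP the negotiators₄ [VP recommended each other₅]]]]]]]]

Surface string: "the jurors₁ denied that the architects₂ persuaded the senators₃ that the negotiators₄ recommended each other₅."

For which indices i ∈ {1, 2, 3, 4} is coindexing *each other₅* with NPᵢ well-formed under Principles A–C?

*each other* is an anaphor, so Principle A applies: it must be bound in its binding domain.
Binding domain of *each other₅*: the embedded TP, whose subject is the negotiators₄.
*the jurors₁* c-commands the anaphor but is outside its binding domain → cannot satisfy Principle A.
*the architects₂* c-commands the anaphor but is outside its binding domain → cannot satisfy Principle A.
*the senators₃* c-commands the anaphor but is outside its binding domain → cannot satisfy Principle A.
*the negotiators₄* c-commands the anaphor within its binding domain → licit binder.

{4}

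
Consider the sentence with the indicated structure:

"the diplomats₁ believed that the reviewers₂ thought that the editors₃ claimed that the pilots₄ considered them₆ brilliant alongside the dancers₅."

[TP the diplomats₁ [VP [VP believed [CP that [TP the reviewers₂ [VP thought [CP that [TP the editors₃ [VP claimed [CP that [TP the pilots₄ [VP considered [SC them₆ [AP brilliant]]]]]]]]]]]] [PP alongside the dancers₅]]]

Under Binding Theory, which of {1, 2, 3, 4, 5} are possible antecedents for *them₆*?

{1, 2, 3, 5}

*them* is a pronoun, so Principle B applies: it must be free in its binding domain.
Binding domain of *them₆*: the embedded TP, whose subject is the pilots₄.
*the diplomats₁* c-commands the pronoun but from outside its binding domain, and is not c-commanded by it → coindexation permitted.
*the reviewers₂* c-commands the pronoun but from outside its binding domain, and is not c-commanded by it → coindexation permitted.
*the editors₃* c-commands the pronoun but from outside its binding domain, and is not c-commanded by it → coindexation permitted.
*the pilots₄* c-commands the pronoun within its binding domain → coindexation would violate Principle B.
*the dancers₅* and the pronoun do not c-command one another → neither Principle B nor Principle C is at stake; coindexation permitted.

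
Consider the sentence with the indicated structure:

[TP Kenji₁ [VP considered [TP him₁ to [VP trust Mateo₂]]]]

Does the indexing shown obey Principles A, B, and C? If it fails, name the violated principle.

Principle B

The two coindexed NPs are *Kenji₁* and *him₁*.
*him₁* is a pronoun. Its binding domain is the matrix TP, whose subject is Kenji₁.
*Kenji₁* c-commands it within that domain and carries the same index.
The pronoun is locally bound → Principle B violation.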